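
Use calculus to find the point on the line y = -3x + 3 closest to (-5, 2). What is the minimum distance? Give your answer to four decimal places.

5.0596

Minimize D(x)^2 = (x + 5)^2 + (-3x + 1)^2.
d/dx[D^2] = 2(x + 5) + 2·(-3)·(-3x + 1) = 0 ⇒ x = -1/5.
Then y = 18/5 and the distance is √(128/5) ≈ 5.0596.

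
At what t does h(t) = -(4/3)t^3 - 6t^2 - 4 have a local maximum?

0

Critical points: h'(t) = -4t^2 - 12t vanishes at t = -3, 0.
Since h''(t) = -8t - 12, we get h''(-3) = 12 > 0 ⇒ local minimum; h''(0) = -12 < 0 ⇒ local maximum.
So the local maximum value is h(0) = -4.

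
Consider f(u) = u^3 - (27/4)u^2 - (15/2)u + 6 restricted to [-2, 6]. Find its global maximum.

Differentiating, f'(u) = 3u^2 - (27/2)u - 15/2; which vanishes at u = -1/2 and u = 5.
Compare values at every candidate in [-2, 6]: f(-2) = -14, f(-1/2) = 127/16, f(5) = -301/4, f(6) = -66.
Hence the absolute maximum is 127/16 at u = -1/2.

127/16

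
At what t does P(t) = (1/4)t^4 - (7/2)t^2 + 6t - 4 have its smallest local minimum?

P'(t) = t^3 - 7t + 6. Setting P'(t) = 0 gives t ∈ {-3, 1, 2}.
P''(t) = 3t^2 - 7. P''(-3) = 20 > 0 ⇒ local minimum; P''(1) = -4 < 0 ⇒ local maximum; P''(2) = 5 > 0 ⇒ local minimum.
Thus P has its smallest local minimum at t = -3, with value -133/4.

-3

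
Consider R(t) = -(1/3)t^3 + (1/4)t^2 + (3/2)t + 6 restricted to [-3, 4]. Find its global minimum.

Differentiating, R'(t) = -t^2 + (1/2)t + 3/2; which vanishes at t = -1 and t = 3/2.
Compare values at every candidate in [-3, 4]: R(-3) = 51/4; R(-1) = 61/12; R(3/2) = 123/16; R(4) = -16/3.
So the minimum is R(4) = -16/3.

-16/3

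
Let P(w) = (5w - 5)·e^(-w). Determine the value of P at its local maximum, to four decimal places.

0.6767

P'(w) = 5·e^(-w) + (5w - 5)·(-1)·e^(-w) = (-5w + 10)·e^(-w). Since e^(-w) > 0, the only critical point is w = 2.
P''(2) has the same sign as -5 < 0, so this is a local maximum.
P(2) = (5)·e^(-2) ≈ 0.6767.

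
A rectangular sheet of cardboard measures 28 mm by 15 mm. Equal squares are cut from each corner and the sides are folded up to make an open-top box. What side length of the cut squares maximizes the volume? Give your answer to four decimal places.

3.1218

With cut size x, the volume is V(x) = x(28 − 2x)(15 − 2x) for 0 < x < 7.5.
V'(x) = 12x^2 − 172x + 420. Setting V'(x) = 0 gives x ≈ 3.1218 (the root in (0, 7.5)).
V''(x) = 24x − 172 is negative there, so this is the maximum; V ≈ 594.7271.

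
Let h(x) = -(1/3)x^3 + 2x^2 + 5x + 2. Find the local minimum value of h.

-2/3

h'(x) = -x^2 + 4x + 5 = 0 at x = -1, 5.
Since h''(x) = -2x + 4, we get h''(-1) = 6 > 0 ⇒ local minimum; h''(5) = -6 < 0 ⇒ local maximum.
The local minimum is h(-1) = -2/3.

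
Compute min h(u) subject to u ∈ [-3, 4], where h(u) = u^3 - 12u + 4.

Differentiating, h'(u) = 3u^2 - 12; which vanishes at u = -2 and u = 2.
Evaluating at the critical points and endpoints: h(-3) = 13, h(-2) = 20, h(2) = -12, h(4) = 20.
Hence the absolute minimum is -12 at u = 2.

-12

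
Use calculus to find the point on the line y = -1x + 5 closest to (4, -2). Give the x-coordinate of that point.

11/2

Minimize D(x)^2 = (x - 4)^2 + (-x + 7)^2.
d/dx[D^2] = 2(x - 4) + 2·(-1)·(-x + 7) = 0 ⇒ x = 11/2.
Then y = -1/2 and the distance is √(9/2) ≈ 2.1213.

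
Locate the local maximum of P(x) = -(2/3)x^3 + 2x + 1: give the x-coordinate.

1

P'(x) = -2x^2 + 2. Setting P'(x) = 0 gives x ∈ {-1, 1}.
Second-derivative test with P''(x) = -4x: P''(-1) = 4 > 0 ⇒ local minimum; P''(1) = -4 < 0 ⇒ local maximum.
So the local maximum value is P(1) = 7/3.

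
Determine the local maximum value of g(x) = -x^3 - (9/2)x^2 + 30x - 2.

g'(x) = -3x^2 - 9x + 30. Setting g'(x) = 0 gives x ∈ {-5, 2}.
g''(x) = -6x - 9. g''(-5) = 21 > 0 ⇒ local minimum; g''(2) = -21 < 0 ⇒ local maximum.
The local maximum is g(2) = 32.

32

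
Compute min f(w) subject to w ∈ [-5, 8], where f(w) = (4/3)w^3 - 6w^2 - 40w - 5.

f'(w) = 4w^2 - 12w - 40, which vanishes at w = -2 and w = 5.
Compare values at every candidate in [-5, 8]: f(-5) = -365/3,  f(-2) = 121/3,  f(5) = -565/3,  f(8) = -79/3.
Hence the absolute minimum is -565/3 at w = 5.

-565/3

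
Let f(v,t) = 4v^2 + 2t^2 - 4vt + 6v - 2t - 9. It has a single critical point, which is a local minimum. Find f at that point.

-23/2

∂f/∂v = 8v - 4t + 6 = 0 and ∂f/∂t = -4v + 4t - 2 = 0, so (v, t) = (-1, -1/2).
The Hessian has f_{vv} = 8, f_{tt} = 4, f_{vt} = -4, giving D = 16 > 0 with f_{vv} > 0, so the point is a local minimum.
f(-1, -1/2) = -23/2.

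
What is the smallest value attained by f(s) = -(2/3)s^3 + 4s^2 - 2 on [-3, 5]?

-2

The derivative is -2s^2 + 8s, which vanishes at s = 0 and s = 4.
Evaluating at the critical points and endpoints: f(-3) = 52; f(0) = -2; f(4) = 58/3; f(5) = 44/3.
The minimum over the interval is -2, attained at s = 0.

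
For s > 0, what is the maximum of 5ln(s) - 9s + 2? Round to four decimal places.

-5.9389

R'(s) = 5/s − 9 = 0 gives s = 5/9.
R''(s) = -5/s², which is negative for s > 0, so this is a local maximum.
R(5/9) = 5·ln(5/9) - 5 + 2 ≈ -5.9389.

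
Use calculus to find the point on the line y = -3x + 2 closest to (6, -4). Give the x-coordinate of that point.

12/5

Minimize D(x)^2 = (x - 6)^2 + (-3x + 6)^2.
d/dx[D^2] = 2(x - 6) + 2·(-3)·(-3x + 6) = 0 ⇒ x = 12/5.
Then y = -26/5 and the distance is √(72/5) ≈ 3.7947.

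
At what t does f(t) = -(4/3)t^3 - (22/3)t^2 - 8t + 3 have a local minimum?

-3

f'(t) = -4t^2 - (44/3)t - 8 = 0 at t = -3, -2/3.
Since f''(t) = -8t - 44/3, we get f''(-3) = 28/3 > 0 ⇒ local minimum; f''(-2/3) = -28/3 < 0 ⇒ local maximum.
Thus f has its local minimum at t = -3, with value -3.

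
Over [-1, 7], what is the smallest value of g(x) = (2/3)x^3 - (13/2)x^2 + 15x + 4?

The derivative is 2x^2 - 13x + 15, which vanishes at x = 3/2 and x = 5.
Candidates: g(-1) = -109/6; g(3/2) = 113/8; g(5) = -1/6; g(7) = 115/6.
Hence the absolute minimum is -109/6 at x = -1.

-109/6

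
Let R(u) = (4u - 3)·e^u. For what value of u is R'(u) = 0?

-1/4

By the product rule, R'(u) = (4u + 1)·e^u. Since e^u > 0, the only critical point is u = -1/4.
R''(-1/4) has the same sign as 4 > 0, so this is a local minimum.
R(-1/4) = (-4)·e^(-1/4) ≈ -3.1152.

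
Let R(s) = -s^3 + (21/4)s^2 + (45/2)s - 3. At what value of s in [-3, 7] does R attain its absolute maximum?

5

R'(s) = -3s^2 + (21/2)s + 45/2, which vanishes at s = -3/2 and s = 5.
Compare values at every candidate in [-3, 7]: R(-3) = 15/4,  R(-3/2) = -345/16,  R(5) = 463/4,  R(7) = 275/4.
Hence the absolute maximum is 463/4 at s = 5.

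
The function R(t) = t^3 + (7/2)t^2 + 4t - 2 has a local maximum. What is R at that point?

-94/27

R'(t) = 3t^2 + 7t + 4 = 0 at t = -4/3, -1.
Second-derivative test with R''(t) = 6t + 7: R''(-4/3) = -1 < 0 ⇒ local maximum; R''(-1) = 1 > 0 ⇒ local minimum.
The local maximum is R(-4/3) = -94/27.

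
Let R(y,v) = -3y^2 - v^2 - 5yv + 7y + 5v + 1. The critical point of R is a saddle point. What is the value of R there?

64/13

∂R/∂y = -6y - 5v + 7 = 0 and ∂R/∂v = -5y - 2v + 5 = 0, so (y, v) = (11/13, 5/13).
The Hessian has R_{yy} = -6, R_{vv} = -2, R_{yv} = -5, giving D = -13 < 0, so the point is a saddle point.
R(11/13, 5/13) = 64/13.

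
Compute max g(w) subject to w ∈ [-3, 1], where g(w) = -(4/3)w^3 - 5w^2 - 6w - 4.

g'(w) = -4w^2 - 10w - 6, which vanishes at w = -3/2 and w = -1.
Candidates: g(-3) = 5; g(-3/2) = -7/4; g(-1) = -5/3; g(1) = -49/3.
So the maximum is g(-3) = 5.

5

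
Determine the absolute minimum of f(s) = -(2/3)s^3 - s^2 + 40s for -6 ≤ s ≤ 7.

The derivative is -2s^2 - 2s + 40, which vanishes at s = -5 and s = 4.
Evaluating at the critical points and endpoints: f(-6) = -132, f(-5) = -425/3, f(4) = 304/3, f(7) = 7/3.
So the minimum is f(-5) = -425/3.

-425/3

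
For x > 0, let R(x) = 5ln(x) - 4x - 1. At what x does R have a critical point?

R'(x) = 5/x − 4 = 0 gives x = 5/4.
R''(x) = -5/x², which is negative for x > 0, so this is a local maximum.
R(5/4) = 5·ln(5/4) - 5 - 1 ≈ -4.8843.

5/4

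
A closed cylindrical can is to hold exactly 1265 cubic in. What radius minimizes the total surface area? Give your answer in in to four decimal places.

With radius r and height h, πr²h = 1265 so h = 1265/(πr²), and S(r) = 2πr² + 2πrh = 2πr² + 2·1265/r.
S'(r) = 4πr − 2·1265/r² = 0 ⇒ r³ = 1265/(2π), so r ≈ 5.8610 and h = 2r ≈ 11.7220.
S''(r) = 4π + 4·1265/r³ > 0, so this is the minimum; S ≈ 647.5027.

5.8610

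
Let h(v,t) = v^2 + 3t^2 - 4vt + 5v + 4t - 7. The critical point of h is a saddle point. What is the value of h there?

143/4

∂h/∂v = 2v - 4t + 5 = 0 and ∂h/∂t = -4v + 6t + 4 = 0, so (v, t) = (23/2, 7).
The Hessian has h_{vv} = 2, h_{tt} = 6, h_{vt} = -4, giving D = -4 < 0, so the point is a saddle point.
h(23/2, 7) = 143/4.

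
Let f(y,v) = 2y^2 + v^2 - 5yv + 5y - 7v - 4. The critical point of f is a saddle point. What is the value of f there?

∂f/∂y = 4y - 5v + 5 = 0 and ∂f/∂v = -5y + 2v - 7 = 0, so (y, v) = (-25/17, -3/17).
The Hessian has f_{yy} = 4, f_{vv} = 2, f_{yv} = -5, giving D = -17 < 0, so the point is a saddle point.
f(-25/17, -3/17) = -120/17.

-120/17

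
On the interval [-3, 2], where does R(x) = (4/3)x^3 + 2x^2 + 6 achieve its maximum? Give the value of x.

R'(x) = 4x^2 + 4x, which vanishes at x = -1 and x = 0.
Candidates: R(-3) = -12,  R(-1) = 20/3,  R(0) = 6,  R(2) = 74/3.
The maximum over the interval is 74/3, attained at x = 2.

2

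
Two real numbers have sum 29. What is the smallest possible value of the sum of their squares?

With a + b = 29, a^2 + b^2 = a^2 + (29 − a)^2.
The derivative 2a − 2(29 − a) = 4a − 58 vanishes at a = 29/2; second derivative 4 > 0, a minimum.
The minimum is 2·(29/2)^2 = 841/2.

841/2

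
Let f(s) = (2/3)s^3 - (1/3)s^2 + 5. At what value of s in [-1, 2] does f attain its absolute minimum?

-1

Differentiating, f'(s) = 2s^2 - (2/3)s; which vanishes at s = 0 and s = 1/3.
Candidates: f(-1) = 4, f(0) = 5, f(1/3) = 404/81, f(2) = 9.
Hence the absolute minimum is 4 at s = -1.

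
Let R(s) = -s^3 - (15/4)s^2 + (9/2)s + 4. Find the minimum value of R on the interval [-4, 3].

-173/4

R'(s) = -3s^2 - (15/2)s + 9/2, which vanishes at s = -3 and s = 1/2.
Compare values at every candidate in [-4, 3]: R(-4) = -10, R(-3) = -65/4, R(1/2) = 83/16, R(3) = -173/4.
The minimum over the interval is -173/4, attained at s = 3.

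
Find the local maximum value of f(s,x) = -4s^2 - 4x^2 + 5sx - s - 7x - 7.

∂f/∂s = -8s + 5x - 1 = 0 and ∂f/∂x = 5s - 8x - 7 = 0, so (s, x) = (-43/39, -61/39).
The Hessian has f_{ss} = -8, f_{xx} = -8, f_{sx} = 5, giving D = 39 > 0 with f_{ss} < 0, so the point is a local maximum.
f(-43/39, -61/39) = -38/39.

-38/39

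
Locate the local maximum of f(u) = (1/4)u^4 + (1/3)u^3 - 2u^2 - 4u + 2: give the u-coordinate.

-1

Critical points: f'(u) = u^3 + u^2 - 4u - 4 vanishes at u = -2, -1, 2.
f''(u) = 3u^2 + 2u - 4. f''(-2) = 4 > 0 ⇒ local minimum; f''(-1) = -3 < 0 ⇒ local maximum; f''(2) = 12 > 0 ⇒ local minimum.
So the local maximum value is f(-1) = 47/12.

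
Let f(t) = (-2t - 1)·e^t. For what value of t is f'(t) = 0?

Differentiating with the product rule gives f'(t) = (-2t - 3)·e^t. Since e^t > 0, the only critical point is t = -3/2.
f''(-3/2) has the same sign as -2 < 0, so this is a local maximum.
f(-3/2) = (2)·e^(-3/2) ≈ 0.4463.

-3/2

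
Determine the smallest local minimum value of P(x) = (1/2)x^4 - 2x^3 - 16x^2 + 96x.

-384

P'(x) = 2x^3 - 6x^2 - 32x + 96. Setting P'(x) = 0 gives x ∈ {-4, 3, 4}.
Second-derivative test with P''(x) = 6x^2 - 12x - 32: P''(-4) = 112 > 0 ⇒ local minimum; P''(3) = -14 < 0 ⇒ local maximum; P''(4) = 16 > 0 ⇒ local minimum.
Thus P has its smallest local minimum at x = -4, with value -384.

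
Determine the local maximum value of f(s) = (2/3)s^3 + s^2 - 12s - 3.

24

f'(s) = 2s^2 + 2s - 12. Setting f'(s) = 0 gives s ∈ {-3, 2}.
Since f''(s) = 4s + 2, we get f''(-3) = -10 < 0 ⇒ local maximum; f''(2) = 10 > 0 ⇒ local minimum.
The local maximum is f(-3) = 24.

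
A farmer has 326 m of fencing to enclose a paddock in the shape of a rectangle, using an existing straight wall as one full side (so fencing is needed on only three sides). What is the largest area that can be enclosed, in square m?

Let the sides perpendicular to the wall have length x and the parallel side y, so 2x + y = 326 and the area is A = xy = x(326 − 2x).
A'(x) = 326 − 4x = 0 gives x = 163/2, and A''(x) = −4 < 0 confirms a maximum.
Then y = 326 − 2·163/2 = 163 and A = 26569/2.

26569/2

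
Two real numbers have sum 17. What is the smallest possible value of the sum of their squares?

289/2

With a + b = 17, a^2 + b^2 = a^2 + (17 − a)^2.
The derivative 2a − 2(17 − a) = 4a − 34 vanishes at a = 17/2; second derivative 4 > 0, a minimum.
The minimum is 2·(17/2)^2 = 289/2.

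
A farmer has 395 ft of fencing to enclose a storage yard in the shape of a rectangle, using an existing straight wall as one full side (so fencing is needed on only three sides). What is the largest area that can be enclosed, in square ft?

156025/8

Let the sides perpendicular to the wall have length x and the parallel side y, so 2x + y = 395 and the area is A = xy = x(395 − 2x).
A'(x) = 395 − 4x = 0 gives x = 395/4, and A''(x) = −4 < 0 confirms a maximum.
Then y = 395 − 2·395/4 = 395/2 and A = 156025/8.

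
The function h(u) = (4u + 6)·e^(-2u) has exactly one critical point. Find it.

By the product rule, h'(u) = (-8u - 8)·e^(-2u). Since e^(-2u) > 0, the only critical point is u = -1.
h''(-1) has the same sign as -8 < 0, so this is a local maximum.
h(-1) = (2)·e^(2) ≈ 14.7781.

-1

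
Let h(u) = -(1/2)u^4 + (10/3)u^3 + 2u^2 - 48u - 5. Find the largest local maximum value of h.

Critical points: h'(u) = -2u^3 + 10u^2 + 4u - 48 vanishes at u = -2, 3, 4.
Since h''(u) = -6u^2 + 20u + 4, we get h''(-2) = -60 < 0 ⇒ local maximum; h''(3) = 10 > 0 ⇒ local minimum; h''(4) = -12 < 0 ⇒ local maximum.
So the largest local maximum value is h(-2) = 193/3.

193/3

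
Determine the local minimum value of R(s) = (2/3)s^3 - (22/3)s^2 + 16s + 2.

Critical points: R'(s) = 2s^2 - (44/3)s + 16 vanishes at s = 4/3, 6.
Second-derivative test with R''(s) = 4s - 44/3: R''(4/3) = -28/3 < 0 ⇒ local maximum; R''(6) = 28/3 > 0 ⇒ local minimum.
So the local minimum value is R(6) = -22.

-22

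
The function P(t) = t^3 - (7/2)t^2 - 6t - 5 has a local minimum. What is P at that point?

Critical points: P'(t) = 3t^2 - 7t - 6 vanishes at t = -2/3, 3.
Second-derivative test with P''(t) = 6t - 7: P''(-2/3) = -11 < 0 ⇒ local maximum; P''(3) = 11 > 0 ⇒ local minimum.
The local minimum is P(3) = -55/2.

-55/2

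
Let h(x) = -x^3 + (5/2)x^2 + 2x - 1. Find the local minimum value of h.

-73/54

h'(x) = -3x^2 + 5x + 2. Setting h'(x) = 0 gives x ∈ {-1/3, 2}.
Since h''(x) = -6x + 5, we get h''(-1/3) = 7 > 0 ⇒ local minimum; h''(2) = -7 < 0 ⇒ local maximum.
So the local minimum value is h(-1/3) = -73/54.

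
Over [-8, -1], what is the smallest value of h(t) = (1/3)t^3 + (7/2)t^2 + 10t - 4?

The derivative is t^2 + 7t + 10, which vanishes at t = -5 and t = -2.
Compare values at every candidate in [-8, -1]: h(-8) = -92/3; h(-5) = -49/6; h(-2) = -38/3; h(-1) = -65/6.
Hence the absolute minimum is -92/3 at t = -8.

-92/3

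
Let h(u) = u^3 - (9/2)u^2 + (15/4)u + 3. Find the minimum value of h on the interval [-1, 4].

-25/4

h'(u) = 3u^2 - 9u + 15/4, which vanishes at u = 1/2 and u = 5/2.
Compare values at every candidate in [-1, 4]: h(-1) = -25/4; h(1/2) = 31/8; h(5/2) = -1/8; h(4) = 10.
So the minimum is h(-1) = -25/4.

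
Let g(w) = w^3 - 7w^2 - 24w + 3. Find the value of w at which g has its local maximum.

-4/3

Critical points: g'(w) = 3w^2 - 14w - 24 vanishes at w = -4/3, 6.
Second-derivative test with g''(w) = 6w - 14: g''(-4/3) = -22 < 0 ⇒ local maximum; g''(6) = 22 > 0 ⇒ local minimum.
So the local maximum value is g(-4/3) = 545/27.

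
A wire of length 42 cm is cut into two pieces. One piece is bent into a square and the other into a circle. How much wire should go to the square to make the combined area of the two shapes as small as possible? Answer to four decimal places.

Let x be the length used for the square. Square side x/4; circle radius (42−x)/(2π).
A(x) = (x/4)² + π·((42−x)/(2π))² = x²/16 + (42−x)²/(4π) for 0 ≤ x ≤ 42. A'(x) = x/8 − (42−x)/(2π) = 0 gives x = 4·42/(π+4) ≈ 23.5242.
A'' = 1/8 + 1/(2π) > 0, so this gives the minimum combined area; x ≈ 23.5242 cm to the square.

23.5242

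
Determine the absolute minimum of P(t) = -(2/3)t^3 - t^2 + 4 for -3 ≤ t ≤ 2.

-16/3

P'(t) = -2t^2 - 2t, which vanishes at t = -1 and t = 0.
Compare values at every candidate in [-3, 2]: P(-3) = 13, P(-1) = 11/3, P(0) = 4, P(2) = -16/3.
The minimum over the interval is -16/3, attained at t = 2.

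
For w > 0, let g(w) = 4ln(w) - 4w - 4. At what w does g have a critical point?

1

g'(w) = 4/w − 4 = 0 gives w = 1.
g''(w) = -4/w², which is negative for w > 0, so this is a local maximum.
g(1) = 4·ln(1) - 4 - 4 ≈ -8.0000.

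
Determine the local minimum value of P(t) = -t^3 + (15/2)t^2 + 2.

2

P'(t) = -3t^2 + 15t = 0 at t = 0, 5.
Second-derivative test with P''(t) = -6t + 15: P''(0) = 15 > 0 ⇒ local minimum; P''(5) = -15 < 0 ⇒ local maximum.
The local minimum is P(0) = 2.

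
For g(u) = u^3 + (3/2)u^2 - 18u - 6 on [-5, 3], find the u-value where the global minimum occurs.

The derivative is 3u^2 + 3u - 18, which vanishes at u = -3 and u = 2.
Compare values at every candidate in [-5, 3]: g(-5) = -7/2,  g(-3) = 69/2,  g(2) = -28,  g(3) = -39/2.
So the minimum is g(2) = -28.

2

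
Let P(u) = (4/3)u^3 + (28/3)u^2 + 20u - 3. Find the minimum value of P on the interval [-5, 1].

-109/3

Differentiating, P'(u) = 4u^2 + (56/3)u + 20; which vanishes at u = -3 and u = -5/3.
Candidates: P(-5) = -109/3,  P(-3) = -15,  P(-5/3) = -1343/81,  P(1) = 83/3.
Hence the absolute minimum is -109/3 at u = -5.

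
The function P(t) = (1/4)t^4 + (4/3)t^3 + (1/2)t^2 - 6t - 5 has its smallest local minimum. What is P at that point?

-107/12

Critical points: P'(t) = t^3 + 4t^2 + t - 6 vanishes at t = -3, -2, 1.
Since P''(t) = 3t^2 + 8t + 1, we get P''(-3) = 4 > 0 ⇒ local minimum; P''(-2) = -3 < 0 ⇒ local maximum; P''(1) = 12 > 0 ⇒ local minimum.
The smallest local minimum is P(1) = -107/12.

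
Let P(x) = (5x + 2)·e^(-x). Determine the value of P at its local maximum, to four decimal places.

By the product rule, P'(x) = (-5x + 3)·e^(-x). Since e^(-x) > 0, the only critical point is x = 3/5.
P''(3/5) has the same sign as -5 < 0, so this is a local maximum.
P(3/5) = (5)·e^(-3/5) ≈ 2.7441.

2.7441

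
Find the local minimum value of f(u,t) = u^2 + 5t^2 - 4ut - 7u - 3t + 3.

∂f/∂u = 2u - 4t - 7 = 0 and ∂f/∂t = -4u + 10t - 3 = 0, so (u, t) = (41/2, 17/2).
The Hessian has f_{uu} = 2, f_{tt} = 10, f_{ut} = -4, giving D = 4 > 0 with f_{uu} > 0, so the point is a local minimum.
f(41/2, 17/2) = -163/2.

-163/2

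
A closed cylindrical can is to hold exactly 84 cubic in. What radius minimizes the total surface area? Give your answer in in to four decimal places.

2.3734

With radius r and height h, πr²h = 84 so h = 84/(πr²), and S(r) = 2πr² + 2πrh = 2πr² + 2·84/r.
S'(r) = 4πr − 2·84/r² = 0 ⇒ r³ = 84/(2π), so r ≈ 2.3734 and h = 2r ≈ 4.7468.
S''(r) = 4π + 4·84/r³ > 0, so this is the minimum; S ≈ 106.1779.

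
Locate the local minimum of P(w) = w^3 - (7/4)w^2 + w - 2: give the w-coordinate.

P'(w) = 3w^2 - (7/2)w + 1 = 0 at w = 1/2, 2/3.
P''(w) = 6w - 7/2. P''(1/2) = -1/2 < 0 ⇒ local maximum; P''(2/3) = 1/2 > 0 ⇒ local minimum.
Thus P has its local minimum at w = 2/3, with value -49/27.

2/3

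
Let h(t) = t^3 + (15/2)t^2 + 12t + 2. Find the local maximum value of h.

10

h'(t) = 3t^2 + 15t + 12. Setting h'(t) = 0 gives t ∈ {-4, -1}.
Second-derivative test with h''(t) = 6t + 15: h''(-4) = -9 < 0 ⇒ local maximum; h''(-1) = 9 > 0 ⇒ local minimum.
The local maximum is h(-4) = 10.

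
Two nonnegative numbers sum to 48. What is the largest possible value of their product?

With x + y = 48, the product is P(x) = x(48 − x).
P'(x) = 48 − 2x = 0 gives x = 24; P'' = −2 < 0, so this is the maximum.
P = 24·24 = 576.

576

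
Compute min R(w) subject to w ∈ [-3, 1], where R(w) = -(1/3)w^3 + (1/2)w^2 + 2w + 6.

29/6

R'(w) = -w^2 + w + 2, whose only zero in [-3, 1] is w = -1.
Compare values at every candidate in [-3, 1]: R(-3) = 27/2, R(-1) = 29/6, R(1) = 49/6.
Hence the absolute minimum is 29/6 at w = -1.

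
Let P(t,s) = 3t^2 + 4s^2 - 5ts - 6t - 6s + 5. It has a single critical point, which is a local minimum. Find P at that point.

∂P/∂t = 6t - 5s - 6 = 0 and ∂P/∂s = -5t + 8s - 6 = 0, so (t, s) = (78/23, 66/23).
The Hessian has P_{tt} = 6, P_{ss} = 8, P_{ts} = -5, giving D = 23 > 0 with P_{tt} > 0, so the point is a local minimum.
P(78/23, 66/23) = -317/23.

-317/23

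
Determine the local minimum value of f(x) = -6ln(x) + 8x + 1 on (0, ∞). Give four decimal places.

8.7261

f'(x) = -6/x + 8 = 0 gives x = 3/4.
f''(x) = 6/x², which is positive for x > 0, so this is a local minimum.
f(3/4) = -6·ln(3/4) + 6 + 1 ≈ 8.7261.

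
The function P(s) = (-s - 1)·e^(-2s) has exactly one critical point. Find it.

-1/2

By the product rule, P'(s) = (2s + 1)·e^(-2s). Since e^(-2s) > 0, the only critical point is s = -1/2.
P''(-1/2) has the same sign as 2 > 0, so this is a local minimum.
P(-1/2) = (-1/2)·e^(1) ≈ -1.3591.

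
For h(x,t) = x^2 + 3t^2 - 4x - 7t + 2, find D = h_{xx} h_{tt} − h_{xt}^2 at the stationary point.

12

∂h/∂x = 2x - 4 = 0 and ∂h/∂t = 6t - 7 = 0, so (x, t) = (2, 7/6).
The Hessian has h_{xx} = 2, h_{tt} = 6, h_{xt} = 0, giving D = 12 > 0 with h_{xx} > 0, so the point is a local minimum.
D = (2)·(6) − (0)^2 = 12.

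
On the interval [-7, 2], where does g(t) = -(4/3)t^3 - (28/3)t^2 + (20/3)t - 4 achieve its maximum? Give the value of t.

The derivative is -4t^2 - (56/3)t + 20/3, which vanishes at t = -5 and t = 1/3.
Candidates: g(-7) = -152/3; g(-5) = -104; g(1/3) = -232/81; g(2) = -116/3.
So the maximum is g(1/3) = -232/81.

1/3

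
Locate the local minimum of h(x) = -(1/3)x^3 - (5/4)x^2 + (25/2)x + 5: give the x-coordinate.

-5

h'(x) = -x^2 - (5/2)x + 25/2. Setting h'(x) = 0 gives x ∈ {-5, 5/2}.
Second-derivative test with h''(x) = -2x - 5/2: h''(-5) = 15/2 > 0 ⇒ local minimum; h''(5/2) = -15/2 < 0 ⇒ local maximum.
Thus h has its local minimum at x = -5, with value -565/12.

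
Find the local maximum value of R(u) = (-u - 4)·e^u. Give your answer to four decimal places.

0.0067

R'(u) = (-1)·e^u + (-u - 4)·1·e^u = (-u - 5)·e^u. Since e^u > 0, the only critical point is u = -5.
R''(-5) has the same sign as -1 < 0, so this is a local maximum.
R(-5) = (1)·e^(-5) ≈ 0.0067.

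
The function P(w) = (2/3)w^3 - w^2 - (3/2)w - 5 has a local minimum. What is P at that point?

Critical points: P'(w) = 2w^2 - 2w - 3/2 vanishes at w = -1/2, 3/2.
Second-derivative test with P''(w) = 4w - 2: P''(-1/2) = -4 < 0 ⇒ local maximum; P''(3/2) = 4 > 0 ⇒ local minimum.
The local minimum is P(3/2) = -29/4.

-29/4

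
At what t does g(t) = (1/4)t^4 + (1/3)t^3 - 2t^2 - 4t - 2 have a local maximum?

-1

Critical points: g'(t) = t^3 + t^2 - 4t - 4 vanishes at t = -2, -1, 2.
g''(t) = 3t^2 + 2t - 4. g''(-2) = 4 > 0 ⇒ local minimum; g''(-1) = -3 < 0 ⇒ local maximum; g''(2) = 12 > 0 ⇒ local minimum.
Thus g has its local maximum at t = -1, with value -1/12.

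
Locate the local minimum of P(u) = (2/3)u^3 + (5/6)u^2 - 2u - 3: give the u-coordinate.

P'(u) = 2u^2 + (5/3)u - 2 = 0 at u = -3/2, 2/3.
P''(u) = 4u + 5/3. P''(-3/2) = -13/3 < 0 ⇒ local maximum; P''(2/3) = 13/3 > 0 ⇒ local minimum.
Thus P has its local minimum at u = 2/3, with value -305/81.

2/3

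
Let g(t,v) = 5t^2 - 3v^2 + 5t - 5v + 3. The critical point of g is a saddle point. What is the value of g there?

∂g/∂t = 10t + 5 = 0 and ∂g/∂v = -6v - 5 = 0, so (t, v) = (-1/2, -5/6).
The Hessian has g_{tt} = 10, g_{vv} = -6, g_{tv} = 0, giving D = -60 < 0, so the point is a saddle point.
g(-1/2, -5/6) = 23/6.

23/6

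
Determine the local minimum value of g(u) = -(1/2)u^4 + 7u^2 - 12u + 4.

-3/2

g'(u) = -2u^3 + 14u - 12. Setting g'(u) = 0 gives u ∈ {-3, 1, 2}.
Since g''(u) = -6u^2 + 14, we get g''(-3) = -40 < 0 ⇒ local maximum; g''(1) = 8 > 0 ⇒ local minimum; g''(2) = -10 < 0 ⇒ local maximum.
Thus g has its local minimum at u = 1, with value -3/2.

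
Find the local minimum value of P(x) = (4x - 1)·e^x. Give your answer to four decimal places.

P'(x) = 4·e^x + (4x - 1)·1·e^x = (4x + 3)·e^x. Since e^x > 0, the only critical point is x = -3/4.
P''(-3/4) has the same sign as 4 > 0, so this is a local minimum.
P(-3/4) = (-4)·e^(-3/4) ≈ -1.8895.

-1.8895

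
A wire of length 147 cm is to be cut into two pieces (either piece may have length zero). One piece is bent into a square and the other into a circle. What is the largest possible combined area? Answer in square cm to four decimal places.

Let x be the length used for the square. Square side x/4; circle radius (147−x)/(2π).
A(x) = (x/4)² + π·((147−x)/(2π))² = x²/16 + (147−x)²/(4π) for 0 ≤ x ≤ 147. A'(x) = x/8 − (147−x)/(2π) = 0 gives x = 4·147/(π+4) ≈ 82.3346.
A'' > 0, so the interior critical point is a minimum; the maximum is at an endpoint. A(0) = 1719.5896 and A(147) = 1350.5625, so the largest area is 1719.5896.

1719.5896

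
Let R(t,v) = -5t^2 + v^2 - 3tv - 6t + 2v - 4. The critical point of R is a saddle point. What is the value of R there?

-136/29

∂R/∂t = -10t - 3v - 6 = 0 and ∂R/∂v = -3t + 2v + 2 = 0, so (t, v) = (-6/29, -38/29).
The Hessian has R_{tt} = -10, R_{vv} = 2, R_{tv} = -3, giving D = -29 < 0, so the point is a saddle point.
R(-6/29, -38/29) = -136/29.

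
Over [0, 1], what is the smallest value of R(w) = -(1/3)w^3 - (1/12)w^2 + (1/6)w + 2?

7/4

R'(w) = -w^2 - (1/6)w + 1/6, whose only zero in [0, 1] is w = 1/3.
Candidates: R(0) = 2; R(1/3) = 659/324; R(1) = 7/4.
So the minimum is R(1) = 7/4.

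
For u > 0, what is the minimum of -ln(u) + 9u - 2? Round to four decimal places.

1.1972

R'(u) = -1/u + 9 = 0 gives u = 1/9.
R''(u) = 1/u², which is positive for u > 0, so this is a local minimum.
R(1/9) = -1·ln(1/9) + 1 - 2 ≈ 1.1972.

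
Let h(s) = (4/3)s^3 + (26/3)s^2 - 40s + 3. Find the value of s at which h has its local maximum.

h'(s) = 4s^2 + (52/3)s - 40. Setting h'(s) = 0 gives s ∈ {-6, 5/3}.
h''(s) = 8s + 52/3. h''(-6) = -92/3 < 0 ⇒ local maximum; h''(5/3) = 92/3 > 0 ⇒ local minimum.
The local maximum is h(-6) = 267.

-6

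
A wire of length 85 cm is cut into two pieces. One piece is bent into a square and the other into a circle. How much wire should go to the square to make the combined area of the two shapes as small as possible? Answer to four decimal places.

Let x be the length used for the square. Square side x/4; circle radius (85−x)/(2π).
A(x) = (x/4)² + π·((85−x)/(2π))² = x²/16 + (85−x)²/(4π) for 0 ≤ x ≤ 85. A'(x) = x/8 − (85−x)/(2π) = 0 gives x = 4·85/(π+4) ≈ 47.6084.
A'' = 1/8 + 1/(2π) > 0, so this gives the minimum combined area; x ≈ 47.6084 cm to the square.

47.6084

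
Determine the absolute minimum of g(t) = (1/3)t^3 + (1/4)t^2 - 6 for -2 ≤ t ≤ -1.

The derivative is t^2 + (1/2)t, which has no zeros in [-2, -1].
Compare values at every candidate in [-2, -1]: g(-2) = -23/3; g(-1) = -73/12.
So the minimum is g(-2) = -23/3.

-23/3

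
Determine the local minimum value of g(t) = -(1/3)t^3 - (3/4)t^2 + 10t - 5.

-107/3

g'(t) = -t^2 - (3/2)t + 10 = 0 at t = -4, 5/2.
g''(t) = -2t - 3/2. g''(-4) = 13/2 > 0 ⇒ local minimum; g''(5/2) = -13/2 < 0 ⇒ local maximum.
So the local minimum value is g(-4) = -107/3.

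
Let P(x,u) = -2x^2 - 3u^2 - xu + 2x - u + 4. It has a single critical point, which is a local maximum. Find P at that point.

∂P/∂x = -4x - u + 2 = 0 and ∂P/∂u = -x - 6u - 1 = 0, so (x, u) = (13/23, -6/23).
The Hessian has P_{xx} = -4, P_{uu} = -6, P_{xu} = -1, giving D = 23 > 0 with P_{xx} < 0, so the point is a local maximum.
P(13/23, -6/23) = 108/23.

108/23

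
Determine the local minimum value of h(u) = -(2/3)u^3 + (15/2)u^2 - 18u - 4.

h'(u) = -2u^2 + 15u - 18 = 0 at u = 3/2, 6.
Since h''(u) = -4u + 15, we get h''(3/2) = 9 > 0 ⇒ local minimum; h''(6) = -9 < 0 ⇒ local maximum.
So the local minimum value is h(3/2) = -131/8.

-131/8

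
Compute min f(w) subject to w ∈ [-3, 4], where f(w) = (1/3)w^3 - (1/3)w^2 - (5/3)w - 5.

-12

Differentiating, f'(w) = w^2 - (2/3)w - 5/3; which vanishes at w = -1 and w = 5/3.
Compare values at every candidate in [-3, 4]: f(-3) = -12,  f(-1) = -4,  f(5/3) = -580/81,  f(4) = 13/3.
The minimum over the interval is -12, attained at w = -3.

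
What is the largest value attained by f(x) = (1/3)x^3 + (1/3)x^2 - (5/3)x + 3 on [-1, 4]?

Differentiating, f'(x) = x^2 + (2/3)x - 5/3; whose only zero in [-1, 4] is x = 1.
Evaluating at the critical points and endpoints: f(-1) = 14/3; f(1) = 2; f(4) = 23.
The maximum over the interval is 23, attained at x = 4.

23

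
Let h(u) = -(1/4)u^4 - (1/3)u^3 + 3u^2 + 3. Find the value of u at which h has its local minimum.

Critical points: h'(u) = -u^3 - u^2 + 6u vanishes at u = -3, 0, 2.
Second-derivative test with h''(u) = -3u^2 - 2u + 6: h''(-3) = -15 < 0 ⇒ local maximum; h''(0) = 6 > 0 ⇒ local minimum; h''(2) = -10 < 0 ⇒ local maximum.
Thus h has its local minimum at u = 0, with value 3.

0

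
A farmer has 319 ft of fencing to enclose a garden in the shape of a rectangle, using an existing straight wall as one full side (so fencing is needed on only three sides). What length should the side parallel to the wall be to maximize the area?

319/2

Let the sides perpendicular to the wall have length x and the parallel side y, so 2x + y = 319 and the area is A = xy = x(319 − 2x).
A'(x) = 319 − 4x = 0 gives x = 319/4, and A''(x) = −4 < 0 confirms a maximum.
Then y = 319 − 2·319/4 = 319/2 and A = 101761/8.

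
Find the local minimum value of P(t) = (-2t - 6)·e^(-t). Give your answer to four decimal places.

Differentiating with the product rule gives P'(t) = (2t + 4)·e^(-t). Since e^(-t) > 0, the only critical point is t = -2.
P''(-2) has the same sign as 2 > 0, so this is a local minimum.
P(-2) = (-2)·e^(2) ≈ -14.7781.

-14.7781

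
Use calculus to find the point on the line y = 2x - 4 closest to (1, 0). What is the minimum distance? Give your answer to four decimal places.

Minimize D(x)^2 = (x - 1)^2 + (2x - 4)^2.
d/dx[D^2] = 2(x - 1) + 2·2·(2x - 4) = 0 ⇒ x = 9/5.
Then y = -2/5 and the distance is √(4/5) ≈ 0.8944.

0.8944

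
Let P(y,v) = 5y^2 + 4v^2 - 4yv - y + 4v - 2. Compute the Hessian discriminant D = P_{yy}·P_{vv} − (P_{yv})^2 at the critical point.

64

∂P/∂y = 10y - 4v - 1 = 0 and ∂P/∂v = -4y + 8v + 4 = 0, so (y, v) = (-1/8, -9/16).
The Hessian has P_{yy} = 10, P_{vv} = 8, P_{yv} = -4, giving D = 64 > 0 with P_{yy} > 0, so the point is a local minimum.
D = (10)·(8) − (-4)^2 = 64.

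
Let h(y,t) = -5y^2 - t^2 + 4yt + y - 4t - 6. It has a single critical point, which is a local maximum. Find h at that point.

∂h/∂y = -10y + 4t + 1 = 0 and ∂h/∂t = 4y - 2t - 4 = 0, so (y, t) = (-7/2, -9).
The Hessian has h_{yy} = -10, h_{tt} = -2, h_{yt} = 4, giving D = 4 > 0 with h_{yy} < 0, so the point is a local maximum.
h(-7/2, -9) = 41/4.

41/4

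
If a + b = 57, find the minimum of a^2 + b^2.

With a + b = 57, a^2 + b^2 = a^2 + (57 − a)^2.
The derivative 2a − 2(57 − a) = 4a − 114 vanishes at a = 57/2; second derivative 4 > 0, a minimum.
The minimum is 2·(57/2)^2 = 3249/2.

3249/2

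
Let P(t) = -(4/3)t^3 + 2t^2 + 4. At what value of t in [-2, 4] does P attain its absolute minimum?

4

Differentiating, P'(t) = -4t^2 + 4t; which vanishes at t = 0 and t = 1.
Candidates: P(-2) = 68/3,  P(0) = 4,  P(1) = 14/3,  P(4) = -148/3.
Hence the absolute minimum is -148/3 at t = 4.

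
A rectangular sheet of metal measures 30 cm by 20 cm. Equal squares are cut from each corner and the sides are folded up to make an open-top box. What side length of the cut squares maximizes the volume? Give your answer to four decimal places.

With cut size x, the volume is V(x) = x(30 − 2x)(20 − 2x) for 0 < x < 10.
V'(x) = 12x^2 − 200x + 600. Setting V'(x) = 0 gives x ≈ 3.9237 (the root in (0, 10)).
V''(x) = 24x − 200 is negative there, so this is the maximum; V ≈ 1056.3059.

3.9237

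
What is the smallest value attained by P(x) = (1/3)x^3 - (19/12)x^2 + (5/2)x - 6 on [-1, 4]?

The derivative is x^2 - (19/6)x + 5/2, which vanishes at x = 3/2 and x = 5/3.
Candidates: P(-1) = -125/12,  P(3/2) = -75/16,  P(5/3) = -1519/324,  P(4) = 0.
The minimum over the interval is -125/12, attained at x = -1.

-125/12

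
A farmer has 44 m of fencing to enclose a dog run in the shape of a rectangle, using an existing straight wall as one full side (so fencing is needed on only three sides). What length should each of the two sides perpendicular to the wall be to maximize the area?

Let the sides perpendicular to the wall have length x and the parallel side y, so 2x + y = 44 and the area is A = xy = x(44 − 2x).
A'(x) = 44 − 4x = 0 gives x = 11, and A''(x) = −4 < 0 confirms a maximum.
Then y = 44 − 2·11 = 22 and A = 242.

11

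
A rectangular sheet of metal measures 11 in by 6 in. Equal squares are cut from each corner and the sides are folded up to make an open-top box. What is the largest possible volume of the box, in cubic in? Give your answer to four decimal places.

With cut size x, the volume is V(x) = x(11 − 2x)(6 − 2x) for 0 < x < 3.
V'(x) = 12x^2 − 68x + 66. Setting V'(x) = 0 gives x ≈ 1.2434 (the root in (0, 3)).
V''(x) = 24x − 68 is negative there, so this is the maximum; V ≈ 37.1883.

37.1883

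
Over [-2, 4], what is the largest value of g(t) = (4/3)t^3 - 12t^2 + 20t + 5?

43/3

Differentiating, g'(t) = 4t^2 - 24t + 20; whose only zero in [-2, 4] is t = 1.
Compare values at every candidate in [-2, 4]: g(-2) = -281/3,  g(1) = 43/3,  g(4) = -65/3.
So the maximum is g(1) = 43/3.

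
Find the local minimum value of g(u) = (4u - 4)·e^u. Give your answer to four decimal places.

g'(u) = 4·e^u + (4u - 4)·1·e^u = (4u)·e^u. Since e^u > 0, the only critical point is u = 0.
g''(0) has the same sign as 4 > 0, so this is a local minimum.
g(0) = (-4)·e^(0) ≈ -4.0000.

-4.0000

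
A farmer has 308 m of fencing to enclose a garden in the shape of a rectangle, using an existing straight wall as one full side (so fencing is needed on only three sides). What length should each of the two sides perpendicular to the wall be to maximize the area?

Let the sides perpendicular to the wall have length x and the parallel side y, so 2x + y = 308 and the area is A = xy = x(308 − 2x).
A'(x) = 308 − 4x = 0 gives x = 77, and A''(x) = −4 < 0 confirms a maximum.
Then y = 308 − 2·77 = 154 and A = 11858.

77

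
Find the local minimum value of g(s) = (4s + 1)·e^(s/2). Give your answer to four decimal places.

Differentiating with the product rule gives g'(s) = (2s + 9/2)·e^(s/2). Since e^(s/2) > 0, the only critical point is s = -9/4.
g''(-9/4) has the same sign as 2 > 0, so this is a local minimum.
g(-9/4) = (-8)·e^(-9/8) ≈ -2.5972.

-2.5972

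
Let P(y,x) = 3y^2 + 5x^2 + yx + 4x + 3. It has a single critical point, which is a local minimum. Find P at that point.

129/59

∂P/∂y = 6y + x = 0 and ∂P/∂x = y + 10x + 4 = 0, so (y, x) = (4/59, -24/59).
The Hessian has P_{yy} = 6, P_{xx} = 10, P_{yx} = 1, giving D = 59 > 0 with P_{yy} > 0, so the point is a local minimum.
P(4/59, -24/59) = 129/59.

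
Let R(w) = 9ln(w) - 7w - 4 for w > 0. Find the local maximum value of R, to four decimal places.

R'(w) = 9/w − 7 = 0 gives w = 9/7.
R''(w) = -9/w², which is negative for w > 0, so this is a local maximum.
R(9/7) = 9·ln(9/7) - 9 - 4 ≈ -10.7382.

-10.7382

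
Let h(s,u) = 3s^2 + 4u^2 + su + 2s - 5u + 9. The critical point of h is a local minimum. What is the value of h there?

322/47

∂h/∂s = 6s + u + 2 = 0 and ∂h/∂u = s + 8u - 5 = 0, so (s, u) = (-21/47, 32/47).
The Hessian has h_{ss} = 6, h_{uu} = 8, h_{su} = 1, giving D = 47 > 0 with h_{ss} > 0, so the point is a local minimum.
h(-21/47, 32/47) = 322/47.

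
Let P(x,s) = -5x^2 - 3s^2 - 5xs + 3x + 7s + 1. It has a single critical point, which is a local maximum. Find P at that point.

202/35

∂P/∂x = -10x - 5s + 3 = 0 and ∂P/∂s = -5x - 6s + 7 = 0, so (x, s) = (-17/35, 11/7).
The Hessian has P_{xx} = -10, P_{ss} = -6, P_{xs} = -5, giving D = 35 > 0 with P_{xx} < 0, so the point is a local maximum.
P(-17/35, 11/7) = 202/35.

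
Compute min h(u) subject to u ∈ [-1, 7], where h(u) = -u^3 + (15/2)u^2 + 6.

6

Differentiating, h'(u) = -3u^2 + 15u; which vanishes at u = 0 and u = 5.
Evaluating at the critical points and endpoints: h(-1) = 29/2,  h(0) = 6,  h(5) = 137/2,  h(7) = 61/2.
So the minimum is h(0) = 6.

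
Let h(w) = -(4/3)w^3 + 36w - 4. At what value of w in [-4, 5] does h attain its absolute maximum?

3

The derivative is -4w^2 + 36, which vanishes at w = -3 and w = 3.
Candidates: h(-4) = -188/3, h(-3) = -76, h(3) = 68, h(5) = 28/3.
So the maximum is h(3) = 68.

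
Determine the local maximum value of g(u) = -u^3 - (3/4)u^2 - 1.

-1

Critical points: g'(u) = -3u^2 - (3/2)u vanishes at u = -1/2, 0.
Second-derivative test with g''(u) = -6u - 3/2: g''(-1/2) = 3/2 > 0 ⇒ local minimum; g''(0) = -3/2 < 0 ⇒ local maximum.
Thus g has its local maximum at u = 0, with value -1.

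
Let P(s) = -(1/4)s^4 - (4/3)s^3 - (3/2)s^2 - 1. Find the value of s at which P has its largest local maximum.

P'(s) = -s^3 - 4s^2 - 3s = 0 at s = -3, -1, 0.
P''(s) = -3s^2 - 8s - 3. P''(-3) = -6 < 0 ⇒ local maximum; P''(-1) = 2 > 0 ⇒ local minimum; P''(0) = -3 < 0 ⇒ local maximum.
Thus P has its largest local maximum at s = -3, with value 5/4.

-3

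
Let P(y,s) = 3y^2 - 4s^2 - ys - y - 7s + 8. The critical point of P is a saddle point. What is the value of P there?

542/49

∂P/∂y = 6y - s - 1 = 0 and ∂P/∂s = -y - 8s - 7 = 0, so (y, s) = (1/49, -43/49).
The Hessian has P_{yy} = 6, P_{ss} = -8, P_{ys} = -1, giving D = -49 < 0, so the point is a saddle point.
P(1/49, -43/49) = 542/49.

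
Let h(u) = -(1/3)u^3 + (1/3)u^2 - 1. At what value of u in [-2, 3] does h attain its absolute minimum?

The derivative is -u^2 + (2/3)u, which vanishes at u = 0 and u = 2/3.
Compare values at every candidate in [-2, 3]: h(-2) = 3, h(0) = -1, h(2/3) = -77/81, h(3) = -7.
The minimum over the interval is -7, attained at u = 3.

3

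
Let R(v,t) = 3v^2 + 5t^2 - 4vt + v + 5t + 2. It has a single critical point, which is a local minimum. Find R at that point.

-3/11

∂R/∂v = 6v - 4t + 1 = 0 and ∂R/∂t = -4v + 10t + 5 = 0, so (v, t) = (-15/22, -17/22).
The Hessian has R_{vv} = 6, R_{tt} = 10, R_{vt} = -4, giving D = 44 > 0 with R_{vv} > 0, so the point is a local minimum.
R(-15/22, -17/22) = -3/11.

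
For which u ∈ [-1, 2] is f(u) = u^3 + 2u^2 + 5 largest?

2

The derivative is 3u^2 + 4u, whose only zero in [-1, 2] is u = 0.
Compare values at every candidate in [-1, 2]: f(-1) = 6, f(0) = 5, f(2) = 21.
So the maximum is f(2) = 21.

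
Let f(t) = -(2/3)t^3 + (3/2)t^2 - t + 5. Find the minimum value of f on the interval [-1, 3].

-5/2

The derivative is -2t^2 + 3t - 1, which vanishes at t = 1/2 and t = 1.
Compare values at every candidate in [-1, 3]: f(-1) = 49/6,  f(1/2) = 115/24,  f(1) = 29/6,  f(3) = -5/2.
Hence the absolute minimum is -5/2 at t = 3.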